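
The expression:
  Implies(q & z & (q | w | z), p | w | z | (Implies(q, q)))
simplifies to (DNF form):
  True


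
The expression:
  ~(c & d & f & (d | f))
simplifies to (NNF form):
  ~c | ~d | ~f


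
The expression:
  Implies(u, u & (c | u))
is always true.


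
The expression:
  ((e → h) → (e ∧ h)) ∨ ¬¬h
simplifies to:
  e ∨ h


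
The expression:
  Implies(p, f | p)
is always true.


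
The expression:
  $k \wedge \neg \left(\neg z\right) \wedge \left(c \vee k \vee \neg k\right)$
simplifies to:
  $k \wedge z$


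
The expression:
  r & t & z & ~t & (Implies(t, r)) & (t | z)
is never true.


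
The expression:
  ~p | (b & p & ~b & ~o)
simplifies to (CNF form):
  ~p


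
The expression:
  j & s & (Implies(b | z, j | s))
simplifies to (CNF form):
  j & s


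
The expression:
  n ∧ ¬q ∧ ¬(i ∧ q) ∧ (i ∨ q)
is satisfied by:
  {i: True, n: True, q: False}


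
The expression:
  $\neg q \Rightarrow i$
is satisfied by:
  {i: True, q: True}
  {i: True, q: False}
  {q: True, i: False}


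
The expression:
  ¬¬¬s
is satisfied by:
  {s: False}


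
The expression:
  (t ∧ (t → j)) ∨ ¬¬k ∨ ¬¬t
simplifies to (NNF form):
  k ∨ t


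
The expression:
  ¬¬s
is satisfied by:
  {s: True}


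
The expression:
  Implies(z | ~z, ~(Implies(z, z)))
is never true.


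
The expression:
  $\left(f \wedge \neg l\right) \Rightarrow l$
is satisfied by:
  {l: True, f: False}
  {f: False, l: False}
  {f: True, l: True}


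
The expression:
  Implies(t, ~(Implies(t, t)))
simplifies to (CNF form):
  ~t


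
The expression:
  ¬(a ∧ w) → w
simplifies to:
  w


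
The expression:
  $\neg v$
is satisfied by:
  {v: False}


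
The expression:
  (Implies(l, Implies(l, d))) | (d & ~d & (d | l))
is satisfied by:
  {d: True, l: False}
  {l: False, d: False}
  {l: True, d: True}


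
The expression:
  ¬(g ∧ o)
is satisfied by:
  {g: False, o: False}
  {o: True, g: False}
  {g: True, o: False}


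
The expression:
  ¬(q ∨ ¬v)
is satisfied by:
  {v: True, q: False}


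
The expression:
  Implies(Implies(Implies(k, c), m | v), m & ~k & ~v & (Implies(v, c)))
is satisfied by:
  {c: True, v: False, m: False, k: False}
  {c: False, v: False, m: False, k: False}
  {c: True, m: True, v: False, k: False}
  {m: True, c: False, v: False, k: False}
  {k: True, c: True, v: False, m: False}


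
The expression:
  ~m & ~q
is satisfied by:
  {q: False, m: False}


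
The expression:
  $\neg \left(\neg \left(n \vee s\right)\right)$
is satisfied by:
  {n: True, s: True}
  {n: True, s: False}
  {s: True, n: False}


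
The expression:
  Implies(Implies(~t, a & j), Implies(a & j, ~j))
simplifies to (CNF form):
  ~a | ~j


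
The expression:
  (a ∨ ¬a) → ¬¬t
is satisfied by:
  {t: True}


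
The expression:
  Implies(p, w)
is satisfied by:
  {w: True, p: False}
  {p: False, w: False}
  {p: True, w: True}


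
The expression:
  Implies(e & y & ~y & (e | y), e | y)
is always true.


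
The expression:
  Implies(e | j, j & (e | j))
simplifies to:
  j | ~e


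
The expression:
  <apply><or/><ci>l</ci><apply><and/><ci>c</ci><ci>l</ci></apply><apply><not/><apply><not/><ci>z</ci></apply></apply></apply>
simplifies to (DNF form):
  <apply><or/><ci>l</ci><ci>z</ci></apply>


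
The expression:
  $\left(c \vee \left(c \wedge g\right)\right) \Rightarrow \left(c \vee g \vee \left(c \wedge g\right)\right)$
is always true.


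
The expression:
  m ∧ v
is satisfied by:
  {m: True, v: True}


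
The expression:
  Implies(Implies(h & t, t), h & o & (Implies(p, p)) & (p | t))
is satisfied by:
  {h: True, t: True, p: True, o: True}
  {h: True, t: True, o: True, p: False}
  {h: True, p: True, o: True, t: False}


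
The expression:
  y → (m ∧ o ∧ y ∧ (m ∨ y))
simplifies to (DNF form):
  (m ∧ o) ∨ ¬y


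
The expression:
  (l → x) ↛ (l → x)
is never true.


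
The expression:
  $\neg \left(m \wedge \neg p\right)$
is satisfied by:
  {p: True, m: False}
  {m: False, p: False}
  {m: True, p: True}


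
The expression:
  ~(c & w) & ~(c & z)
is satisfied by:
  {z: False, c: False, w: False}
  {w: True, z: False, c: False}
  {z: True, w: False, c: False}
  {w: True, z: True, c: False}
  {c: True, w: False, z: False}


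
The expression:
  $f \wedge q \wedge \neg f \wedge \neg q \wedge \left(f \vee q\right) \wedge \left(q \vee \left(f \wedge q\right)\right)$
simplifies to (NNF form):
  $\text{False}$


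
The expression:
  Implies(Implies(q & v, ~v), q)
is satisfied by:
  {q: True}


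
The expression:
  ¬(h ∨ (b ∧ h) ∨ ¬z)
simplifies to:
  z ∧ ¬h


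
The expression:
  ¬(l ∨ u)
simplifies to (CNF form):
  ¬l ∧ ¬u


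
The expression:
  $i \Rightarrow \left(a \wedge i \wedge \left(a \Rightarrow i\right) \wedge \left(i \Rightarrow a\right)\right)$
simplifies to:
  $a \vee \neg i$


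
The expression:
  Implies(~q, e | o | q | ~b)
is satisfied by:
  {q: True, e: True, o: True, b: False}
  {q: True, e: True, o: False, b: False}
  {q: True, o: True, e: False, b: False}
  {q: True, o: False, e: False, b: False}
  {e: True, o: True, q: False, b: False}
  {e: True, o: False, q: False, b: False}
  {o: True, q: False, e: False, b: False}
  {o: False, q: False, e: False, b: False}
  {b: True, q: True, e: True, o: True}
  {b: True, q: True, e: True, o: False}
  {b: True, q: True, o: True, e: False}
  {b: True, q: True, o: False, e: False}
  {b: True, e: True, o: True, q: False}
  {b: True, e: True, o: False, q: False}
  {b: True, o: True, e: False, q: False}


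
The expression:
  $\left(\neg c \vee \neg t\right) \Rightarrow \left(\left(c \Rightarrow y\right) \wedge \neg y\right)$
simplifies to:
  $\left(c \wedge t\right) \vee \left(\neg c \wedge \neg y\right)$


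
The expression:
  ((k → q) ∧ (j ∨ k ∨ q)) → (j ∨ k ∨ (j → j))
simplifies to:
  True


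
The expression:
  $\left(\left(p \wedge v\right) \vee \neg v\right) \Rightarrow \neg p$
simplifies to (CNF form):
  $\neg p$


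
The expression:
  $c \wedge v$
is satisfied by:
  {c: True, v: True}


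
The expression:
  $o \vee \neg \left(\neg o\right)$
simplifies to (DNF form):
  $o$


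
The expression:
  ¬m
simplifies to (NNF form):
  ¬m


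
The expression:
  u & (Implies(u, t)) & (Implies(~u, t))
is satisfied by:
  {t: True, u: True}


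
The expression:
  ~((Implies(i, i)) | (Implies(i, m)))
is never true.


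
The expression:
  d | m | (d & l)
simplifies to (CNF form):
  d | m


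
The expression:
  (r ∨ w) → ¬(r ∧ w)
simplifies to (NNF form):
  ¬r ∨ ¬w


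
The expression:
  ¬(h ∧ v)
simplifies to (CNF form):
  ¬h ∨ ¬v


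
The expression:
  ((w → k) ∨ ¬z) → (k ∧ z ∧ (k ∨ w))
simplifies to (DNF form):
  (k ∧ z) ∨ (w ∧ z)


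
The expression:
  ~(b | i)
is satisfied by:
  {i: False, b: False}


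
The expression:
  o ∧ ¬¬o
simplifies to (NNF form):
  o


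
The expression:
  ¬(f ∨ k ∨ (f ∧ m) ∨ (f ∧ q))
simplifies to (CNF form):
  ¬f ∧ ¬k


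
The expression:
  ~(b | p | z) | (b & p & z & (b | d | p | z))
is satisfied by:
  {b: False, z: False, p: False}
  {z: True, p: True, b: True}


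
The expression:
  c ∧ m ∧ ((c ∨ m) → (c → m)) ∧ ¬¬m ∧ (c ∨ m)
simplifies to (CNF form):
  c ∧ m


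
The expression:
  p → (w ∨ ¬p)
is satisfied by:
  {w: True, p: False}
  {p: False, w: False}
  {p: True, w: True}


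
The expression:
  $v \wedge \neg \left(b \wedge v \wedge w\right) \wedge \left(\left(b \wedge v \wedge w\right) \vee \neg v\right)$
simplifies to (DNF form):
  $\text{False}$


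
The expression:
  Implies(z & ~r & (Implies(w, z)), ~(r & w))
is always true.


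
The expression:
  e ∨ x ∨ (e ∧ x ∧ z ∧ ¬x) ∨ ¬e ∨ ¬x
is always true.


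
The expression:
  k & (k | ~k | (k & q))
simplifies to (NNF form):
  k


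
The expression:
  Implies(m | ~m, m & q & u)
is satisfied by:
  {m: True, u: True, q: True}


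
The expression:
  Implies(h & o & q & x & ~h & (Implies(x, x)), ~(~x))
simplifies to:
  True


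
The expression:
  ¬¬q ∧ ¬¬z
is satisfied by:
  {z: True, q: True}


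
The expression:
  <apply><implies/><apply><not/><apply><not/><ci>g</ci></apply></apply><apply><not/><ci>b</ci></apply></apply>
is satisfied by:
  {g: False, b: False}
  {b: True, g: False}
  {g: True, b: False}


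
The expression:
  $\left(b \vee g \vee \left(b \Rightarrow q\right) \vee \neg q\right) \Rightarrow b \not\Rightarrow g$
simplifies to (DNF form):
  $b \wedge \neg g$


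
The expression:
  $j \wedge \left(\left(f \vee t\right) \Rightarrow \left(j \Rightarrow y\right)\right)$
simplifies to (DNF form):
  $\left(j \wedge y\right) \vee \left(j \wedge y \wedge \neg f\right) \vee \left(j \wedge y \wedge \neg t\right) \vee \left(j \wedge \neg f \wedge \neg t\right)$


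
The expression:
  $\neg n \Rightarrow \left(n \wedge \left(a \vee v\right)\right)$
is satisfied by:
  {n: True}


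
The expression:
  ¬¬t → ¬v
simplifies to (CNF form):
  ¬t ∨ ¬v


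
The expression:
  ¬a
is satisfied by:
  {a: False}


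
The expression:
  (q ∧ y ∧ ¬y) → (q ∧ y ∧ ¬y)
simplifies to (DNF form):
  True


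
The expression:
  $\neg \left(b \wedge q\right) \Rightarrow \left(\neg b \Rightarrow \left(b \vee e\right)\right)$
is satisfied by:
  {b: True, e: True}
  {b: True, e: False}
  {e: True, b: False}


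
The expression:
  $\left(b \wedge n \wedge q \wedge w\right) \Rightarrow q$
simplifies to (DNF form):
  $\text{True}$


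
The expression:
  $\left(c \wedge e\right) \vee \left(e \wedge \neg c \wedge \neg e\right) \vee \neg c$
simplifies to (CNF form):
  $e \vee \neg c$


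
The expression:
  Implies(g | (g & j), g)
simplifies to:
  True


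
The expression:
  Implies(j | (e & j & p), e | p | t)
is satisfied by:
  {t: True, e: True, p: True, j: False}
  {t: True, e: True, p: False, j: False}
  {t: True, p: True, e: False, j: False}
  {t: True, p: False, e: False, j: False}
  {e: True, p: True, t: False, j: False}
  {e: True, p: False, t: False, j: False}
  {p: True, t: False, e: False, j: False}
  {p: False, t: False, e: False, j: False}
  {j: True, t: True, e: True, p: True}
  {j: True, t: True, e: True, p: False}
  {j: True, t: True, p: True, e: False}
  {j: True, t: True, p: False, e: False}
  {j: True, e: True, p: True, t: False}
  {j: True, e: True, p: False, t: False}
  {j: True, p: True, e: False, t: False}


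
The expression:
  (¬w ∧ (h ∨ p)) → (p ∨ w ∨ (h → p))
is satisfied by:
  {p: True, w: True, h: False}
  {p: True, h: False, w: False}
  {w: True, h: False, p: False}
  {w: False, h: False, p: False}
  {p: True, w: True, h: True}
  {p: True, h: True, w: False}
  {w: True, h: True, p: False}


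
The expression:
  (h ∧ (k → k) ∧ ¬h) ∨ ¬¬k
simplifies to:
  k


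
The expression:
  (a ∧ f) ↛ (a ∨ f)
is never true.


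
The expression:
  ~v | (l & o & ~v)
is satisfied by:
  {v: False}


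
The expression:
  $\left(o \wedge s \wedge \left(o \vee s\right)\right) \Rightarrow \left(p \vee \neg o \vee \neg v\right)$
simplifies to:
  $p \vee \neg o \vee \neg s \vee \neg v$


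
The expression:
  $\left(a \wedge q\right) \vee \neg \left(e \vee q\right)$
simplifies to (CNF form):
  $\left(a \vee \neg e\right) \wedge \left(a \vee \neg q\right) \wedge \left(q \vee \neg e\right) \wedge \left(q \vee \neg q\right)$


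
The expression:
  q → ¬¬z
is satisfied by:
  {z: True, q: False}
  {q: False, z: False}
  {q: True, z: True}


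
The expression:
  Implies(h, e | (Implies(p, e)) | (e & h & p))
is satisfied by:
  {e: True, p: False, h: False}
  {p: False, h: False, e: False}
  {h: True, e: True, p: False}
  {h: True, p: False, e: False}
  {e: True, p: True, h: False}
  {p: True, e: False, h: False}
  {h: True, p: True, e: True}


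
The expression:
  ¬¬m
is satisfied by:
  {m: True}


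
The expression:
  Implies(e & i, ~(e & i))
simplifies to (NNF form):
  ~e | ~i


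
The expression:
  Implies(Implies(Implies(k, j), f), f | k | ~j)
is always true.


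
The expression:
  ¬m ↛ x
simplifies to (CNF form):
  x ∨ ¬m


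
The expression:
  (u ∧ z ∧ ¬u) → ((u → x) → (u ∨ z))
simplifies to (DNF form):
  True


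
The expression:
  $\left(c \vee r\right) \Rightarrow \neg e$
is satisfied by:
  {r: False, e: False, c: False}
  {c: True, r: False, e: False}
  {r: True, c: False, e: False}
  {c: True, r: True, e: False}
  {e: True, c: False, r: False}


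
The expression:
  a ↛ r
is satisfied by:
  {a: True, r: False}


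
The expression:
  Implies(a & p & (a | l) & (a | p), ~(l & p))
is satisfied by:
  {l: False, p: False, a: False}
  {a: True, l: False, p: False}
  {p: True, l: False, a: False}
  {a: True, p: True, l: False}
  {l: True, a: False, p: False}
  {a: True, l: True, p: False}
  {p: True, l: True, a: False}


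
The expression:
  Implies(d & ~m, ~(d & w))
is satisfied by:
  {m: True, w: False, d: False}
  {w: False, d: False, m: False}
  {d: True, m: True, w: False}
  {d: True, w: False, m: False}
  {m: True, w: True, d: False}
  {w: True, m: False, d: False}
  {d: True, w: True, m: True}


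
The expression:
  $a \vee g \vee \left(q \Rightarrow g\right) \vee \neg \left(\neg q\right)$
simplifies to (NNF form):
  $\text{True}$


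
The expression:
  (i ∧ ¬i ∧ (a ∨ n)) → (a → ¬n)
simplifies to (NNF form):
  True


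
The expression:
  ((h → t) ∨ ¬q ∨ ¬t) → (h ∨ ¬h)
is always true.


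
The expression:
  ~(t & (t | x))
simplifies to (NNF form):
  ~t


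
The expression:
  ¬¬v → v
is always true.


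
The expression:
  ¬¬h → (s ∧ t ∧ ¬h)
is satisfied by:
  {h: False}


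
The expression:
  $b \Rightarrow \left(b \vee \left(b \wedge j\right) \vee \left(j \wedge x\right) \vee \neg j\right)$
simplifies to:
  $\text{True}$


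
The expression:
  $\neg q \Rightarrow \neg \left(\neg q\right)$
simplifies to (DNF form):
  $q$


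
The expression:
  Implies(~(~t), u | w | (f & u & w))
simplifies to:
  u | w | ~t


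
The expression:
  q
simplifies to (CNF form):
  q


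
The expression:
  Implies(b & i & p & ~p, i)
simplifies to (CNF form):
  True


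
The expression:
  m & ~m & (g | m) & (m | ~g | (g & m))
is never true.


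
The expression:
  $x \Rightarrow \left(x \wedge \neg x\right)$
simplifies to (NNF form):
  $\neg x$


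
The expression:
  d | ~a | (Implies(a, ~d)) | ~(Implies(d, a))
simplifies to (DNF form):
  True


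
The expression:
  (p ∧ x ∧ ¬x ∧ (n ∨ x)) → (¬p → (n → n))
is always true.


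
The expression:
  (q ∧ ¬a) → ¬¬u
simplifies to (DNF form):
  a ∨ u ∨ ¬q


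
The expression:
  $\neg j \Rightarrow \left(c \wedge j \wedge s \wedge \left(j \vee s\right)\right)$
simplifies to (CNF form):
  $j$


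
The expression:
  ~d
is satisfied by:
  {d: False}


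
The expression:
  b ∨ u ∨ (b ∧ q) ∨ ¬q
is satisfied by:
  {b: True, u: True, q: False}
  {b: True, u: False, q: False}
  {u: True, b: False, q: False}
  {b: False, u: False, q: False}
  {b: True, q: True, u: True}
  {b: True, q: True, u: False}
  {q: True, u: True, b: False}


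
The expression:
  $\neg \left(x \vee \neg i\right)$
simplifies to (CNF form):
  $i \wedge \neg x$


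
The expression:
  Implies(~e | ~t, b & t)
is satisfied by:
  {t: True, b: True, e: True}
  {t: True, b: True, e: False}
  {t: True, e: True, b: False}


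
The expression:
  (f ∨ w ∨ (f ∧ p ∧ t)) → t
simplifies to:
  t ∨ (¬f ∧ ¬w)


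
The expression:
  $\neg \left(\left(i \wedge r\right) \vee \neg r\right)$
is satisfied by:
  {r: True, i: False}


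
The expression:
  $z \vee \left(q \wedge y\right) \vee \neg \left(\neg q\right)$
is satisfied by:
  {q: True, z: True}
  {q: True, z: False}
  {z: True, q: False}


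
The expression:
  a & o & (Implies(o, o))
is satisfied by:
  {a: True, o: True}


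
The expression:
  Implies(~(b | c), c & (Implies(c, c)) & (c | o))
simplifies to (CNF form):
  b | c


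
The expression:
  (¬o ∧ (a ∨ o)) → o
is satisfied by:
  {o: True, a: False}
  {a: False, o: False}
  {a: True, o: True}


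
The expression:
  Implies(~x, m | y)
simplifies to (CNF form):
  m | x | y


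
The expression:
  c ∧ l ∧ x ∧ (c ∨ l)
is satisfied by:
  {c: True, x: True, l: True}


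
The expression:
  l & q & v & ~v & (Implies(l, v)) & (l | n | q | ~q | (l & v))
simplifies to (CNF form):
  False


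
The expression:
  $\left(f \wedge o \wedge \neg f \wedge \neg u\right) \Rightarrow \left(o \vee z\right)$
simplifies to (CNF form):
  $\text{True}$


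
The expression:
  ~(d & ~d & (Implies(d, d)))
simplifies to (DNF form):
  True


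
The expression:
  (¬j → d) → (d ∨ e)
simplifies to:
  d ∨ e ∨ ¬j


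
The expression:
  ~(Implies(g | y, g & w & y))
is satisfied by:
  {y: True, w: False, g: False}
  {y: True, g: True, w: False}
  {y: True, w: True, g: False}
  {g: True, w: False, y: False}
  {g: True, w: True, y: False}


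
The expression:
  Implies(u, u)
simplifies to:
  True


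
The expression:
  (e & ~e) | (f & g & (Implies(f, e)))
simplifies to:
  e & f & g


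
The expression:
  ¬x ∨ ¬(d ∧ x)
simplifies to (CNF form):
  ¬d ∨ ¬x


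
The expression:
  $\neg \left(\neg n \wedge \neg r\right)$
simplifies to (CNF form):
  $n \vee r$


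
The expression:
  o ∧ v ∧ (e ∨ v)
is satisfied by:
  {o: True, v: True}


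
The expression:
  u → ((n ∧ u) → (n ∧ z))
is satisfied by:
  {z: True, u: False, n: False}
  {u: False, n: False, z: False}
  {n: True, z: True, u: False}
  {n: True, u: False, z: False}
  {z: True, u: True, n: False}
  {u: True, z: False, n: False}
  {n: True, u: True, z: True}


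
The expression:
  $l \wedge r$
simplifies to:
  $l \wedge r$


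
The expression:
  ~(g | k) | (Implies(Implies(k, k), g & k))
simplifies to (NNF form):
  (g & k) | (~g & ~k)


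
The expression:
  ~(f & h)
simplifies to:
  ~f | ~h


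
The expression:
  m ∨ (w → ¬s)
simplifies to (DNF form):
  m ∨ ¬s ∨ ¬w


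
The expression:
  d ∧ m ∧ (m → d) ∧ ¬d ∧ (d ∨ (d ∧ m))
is never true.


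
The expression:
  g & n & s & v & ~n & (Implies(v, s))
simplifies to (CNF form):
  False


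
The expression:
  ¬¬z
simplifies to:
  z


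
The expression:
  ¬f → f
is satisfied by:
  {f: True}


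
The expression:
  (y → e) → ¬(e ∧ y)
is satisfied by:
  {e: False, y: False}
  {y: True, e: False}
  {e: True, y: False}


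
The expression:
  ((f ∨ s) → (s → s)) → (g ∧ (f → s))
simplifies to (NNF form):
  g ∧ (s ∨ ¬f)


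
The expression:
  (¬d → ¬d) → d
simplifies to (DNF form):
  d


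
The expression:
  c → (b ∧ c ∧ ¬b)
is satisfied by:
  {c: False}


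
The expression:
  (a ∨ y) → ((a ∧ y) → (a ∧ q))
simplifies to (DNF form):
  q ∨ ¬a ∨ ¬y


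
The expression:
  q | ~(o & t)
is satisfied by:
  {q: True, o: False, t: False}
  {o: False, t: False, q: False}
  {q: True, t: True, o: False}
  {t: True, o: False, q: False}
  {q: True, o: True, t: False}
  {o: True, q: False, t: False}
  {q: True, t: True, o: True}


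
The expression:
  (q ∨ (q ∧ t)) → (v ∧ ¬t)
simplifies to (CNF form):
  (v ∨ ¬q) ∧ (¬q ∨ ¬t)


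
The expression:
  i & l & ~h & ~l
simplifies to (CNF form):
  False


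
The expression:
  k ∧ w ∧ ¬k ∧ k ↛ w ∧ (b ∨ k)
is never true.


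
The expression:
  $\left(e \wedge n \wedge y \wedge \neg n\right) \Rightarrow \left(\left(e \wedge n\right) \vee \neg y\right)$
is always true.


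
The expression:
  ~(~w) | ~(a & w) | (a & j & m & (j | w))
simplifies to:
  True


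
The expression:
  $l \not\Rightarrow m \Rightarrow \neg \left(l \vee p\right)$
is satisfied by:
  {m: True, l: False}
  {l: False, m: False}
  {l: True, m: True}


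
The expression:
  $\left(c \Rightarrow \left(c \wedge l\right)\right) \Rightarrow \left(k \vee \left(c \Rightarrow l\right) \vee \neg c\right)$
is always true.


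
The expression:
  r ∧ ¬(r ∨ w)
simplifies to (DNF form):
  False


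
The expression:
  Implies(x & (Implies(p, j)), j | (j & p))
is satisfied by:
  {p: True, j: True, x: False}
  {p: True, j: False, x: False}
  {j: True, p: False, x: False}
  {p: False, j: False, x: False}
  {x: True, p: True, j: True}
  {x: True, p: True, j: False}
  {x: True, j: True, p: False}


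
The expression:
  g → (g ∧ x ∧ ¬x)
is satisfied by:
  {g: False}


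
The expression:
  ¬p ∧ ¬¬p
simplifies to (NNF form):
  False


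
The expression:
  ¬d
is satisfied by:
  {d: False}


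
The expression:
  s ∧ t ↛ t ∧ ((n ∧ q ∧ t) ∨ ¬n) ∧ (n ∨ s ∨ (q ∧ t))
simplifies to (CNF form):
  False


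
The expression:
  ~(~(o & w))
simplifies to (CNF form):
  o & w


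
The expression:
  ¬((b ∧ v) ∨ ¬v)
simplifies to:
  v ∧ ¬b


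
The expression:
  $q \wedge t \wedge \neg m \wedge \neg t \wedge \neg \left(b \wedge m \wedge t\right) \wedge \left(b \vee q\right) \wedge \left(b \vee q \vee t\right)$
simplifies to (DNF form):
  $\text{False}$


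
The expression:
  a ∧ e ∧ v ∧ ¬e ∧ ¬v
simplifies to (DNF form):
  False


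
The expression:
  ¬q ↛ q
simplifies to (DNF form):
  True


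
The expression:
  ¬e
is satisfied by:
  {e: False}


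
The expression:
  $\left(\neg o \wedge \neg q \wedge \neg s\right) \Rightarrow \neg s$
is always true.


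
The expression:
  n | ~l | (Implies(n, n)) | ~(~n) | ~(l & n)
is always true.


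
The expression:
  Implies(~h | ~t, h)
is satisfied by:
  {h: True}


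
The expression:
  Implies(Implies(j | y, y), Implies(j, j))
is always true.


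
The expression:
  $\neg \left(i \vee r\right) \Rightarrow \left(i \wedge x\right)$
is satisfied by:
  {i: True, r: True}
  {i: True, r: False}
  {r: True, i: False}


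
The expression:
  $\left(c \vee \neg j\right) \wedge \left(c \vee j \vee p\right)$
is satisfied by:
  {c: True, p: True, j: False}
  {c: True, j: False, p: False}
  {c: True, p: True, j: True}
  {c: True, j: True, p: False}
  {p: True, j: False, c: False}


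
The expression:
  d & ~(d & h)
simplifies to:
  d & ~h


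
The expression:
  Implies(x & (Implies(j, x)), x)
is always true.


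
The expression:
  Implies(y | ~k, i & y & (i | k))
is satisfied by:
  {k: True, i: True, y: False}
  {k: True, i: False, y: False}
  {y: True, k: True, i: True}
  {y: True, i: True, k: False}


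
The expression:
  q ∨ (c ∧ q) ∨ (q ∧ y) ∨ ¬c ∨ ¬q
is always true.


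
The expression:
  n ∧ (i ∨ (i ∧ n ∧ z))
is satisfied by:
  {i: True, n: True}


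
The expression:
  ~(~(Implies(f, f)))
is always true.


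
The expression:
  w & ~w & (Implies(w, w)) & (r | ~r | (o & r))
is never true.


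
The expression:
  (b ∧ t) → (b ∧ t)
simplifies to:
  True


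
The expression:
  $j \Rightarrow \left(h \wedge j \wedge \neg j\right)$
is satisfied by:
  {j: False}


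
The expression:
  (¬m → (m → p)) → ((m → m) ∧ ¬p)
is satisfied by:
  {p: False}


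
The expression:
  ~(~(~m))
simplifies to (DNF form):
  ~m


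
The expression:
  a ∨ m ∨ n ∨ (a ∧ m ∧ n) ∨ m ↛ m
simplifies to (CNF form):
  a ∨ m ∨ n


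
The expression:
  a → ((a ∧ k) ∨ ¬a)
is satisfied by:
  {k: True, a: False}
  {a: False, k: False}
  {a: True, k: True}


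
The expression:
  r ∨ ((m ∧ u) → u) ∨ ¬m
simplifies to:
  True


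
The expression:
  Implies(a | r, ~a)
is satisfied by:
  {a: False}


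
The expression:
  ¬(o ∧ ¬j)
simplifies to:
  j ∨ ¬o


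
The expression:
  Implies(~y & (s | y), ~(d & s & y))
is always true.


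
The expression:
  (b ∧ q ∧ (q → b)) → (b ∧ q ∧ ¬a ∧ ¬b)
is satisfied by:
  {q: False, b: False}
  {b: True, q: False}
  {q: True, b: False}


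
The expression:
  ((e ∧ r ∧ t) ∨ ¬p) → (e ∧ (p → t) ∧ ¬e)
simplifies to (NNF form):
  p ∧ (¬e ∨ ¬r ∨ ¬t)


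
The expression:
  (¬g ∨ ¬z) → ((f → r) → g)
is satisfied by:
  {g: True, f: True, r: False}
  {g: True, f: False, r: False}
  {r: True, g: True, f: True}
  {r: True, g: True, f: False}
  {f: True, r: False, g: False}


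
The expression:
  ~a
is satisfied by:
  {a: False}


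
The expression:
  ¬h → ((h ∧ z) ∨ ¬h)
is always true.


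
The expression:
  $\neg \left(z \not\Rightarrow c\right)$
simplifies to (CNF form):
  $c \vee \neg z$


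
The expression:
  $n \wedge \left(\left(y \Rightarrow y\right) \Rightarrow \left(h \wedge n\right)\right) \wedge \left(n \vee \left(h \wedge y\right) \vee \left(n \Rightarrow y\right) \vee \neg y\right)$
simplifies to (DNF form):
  $h \wedge n$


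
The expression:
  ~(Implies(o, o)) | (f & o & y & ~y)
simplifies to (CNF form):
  False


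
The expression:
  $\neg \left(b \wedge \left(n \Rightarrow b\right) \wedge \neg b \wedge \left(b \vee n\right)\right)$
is always true.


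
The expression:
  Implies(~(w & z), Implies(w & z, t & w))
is always true.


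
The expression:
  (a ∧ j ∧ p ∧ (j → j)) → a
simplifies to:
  True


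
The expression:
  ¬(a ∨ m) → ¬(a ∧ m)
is always true.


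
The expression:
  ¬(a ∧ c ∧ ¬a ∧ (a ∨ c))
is always true.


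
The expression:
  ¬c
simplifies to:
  ¬c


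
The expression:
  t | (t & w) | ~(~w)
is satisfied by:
  {t: True, w: True}
  {t: True, w: False}
  {w: True, t: False}


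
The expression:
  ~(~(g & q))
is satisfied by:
  {g: True, q: True}


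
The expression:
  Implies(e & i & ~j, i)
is always true.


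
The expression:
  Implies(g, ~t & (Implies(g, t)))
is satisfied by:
  {g: False}


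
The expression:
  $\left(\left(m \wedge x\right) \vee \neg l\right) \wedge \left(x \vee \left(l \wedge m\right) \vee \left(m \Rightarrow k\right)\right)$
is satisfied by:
  {x: True, k: True, m: False, l: False}
  {x: True, m: False, l: False, k: False}
  {k: True, m: False, l: False, x: False}
  {k: False, m: False, l: False, x: False}
  {x: True, k: True, m: True, l: False}
  {x: True, m: True, k: False, l: False}
  {k: True, m: True, x: False, l: False}
  {k: True, x: True, l: True, m: True}
  {x: True, l: True, m: True, k: False}


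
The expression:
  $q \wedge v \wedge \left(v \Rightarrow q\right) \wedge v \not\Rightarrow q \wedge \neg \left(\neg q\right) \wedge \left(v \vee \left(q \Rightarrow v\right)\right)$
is never true.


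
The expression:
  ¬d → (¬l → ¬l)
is always true.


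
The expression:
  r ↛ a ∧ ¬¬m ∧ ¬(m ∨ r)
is never true.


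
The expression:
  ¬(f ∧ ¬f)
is always true.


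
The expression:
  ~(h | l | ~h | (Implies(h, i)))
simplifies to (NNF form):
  False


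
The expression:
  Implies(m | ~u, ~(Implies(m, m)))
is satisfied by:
  {u: True, m: False}


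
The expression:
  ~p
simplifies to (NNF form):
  ~p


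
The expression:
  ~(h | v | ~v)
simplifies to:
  False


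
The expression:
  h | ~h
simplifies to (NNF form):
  True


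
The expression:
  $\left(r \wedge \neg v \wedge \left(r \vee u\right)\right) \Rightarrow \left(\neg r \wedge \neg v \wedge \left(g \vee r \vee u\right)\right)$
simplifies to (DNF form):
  $v \vee \neg r$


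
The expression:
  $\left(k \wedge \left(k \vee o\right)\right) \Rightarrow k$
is always true.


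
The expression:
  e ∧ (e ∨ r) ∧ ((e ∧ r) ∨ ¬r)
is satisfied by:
  {e: True}


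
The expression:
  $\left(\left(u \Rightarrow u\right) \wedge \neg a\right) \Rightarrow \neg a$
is always true.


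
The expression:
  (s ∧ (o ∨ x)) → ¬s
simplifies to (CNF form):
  (¬o ∨ ¬s) ∧ (¬s ∨ ¬x)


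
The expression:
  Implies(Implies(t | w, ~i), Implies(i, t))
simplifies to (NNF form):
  t | w | ~i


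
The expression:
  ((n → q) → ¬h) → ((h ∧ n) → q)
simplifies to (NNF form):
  q ∨ ¬h ∨ ¬n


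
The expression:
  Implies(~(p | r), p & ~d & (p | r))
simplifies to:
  p | r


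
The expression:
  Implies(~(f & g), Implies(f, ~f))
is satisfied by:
  {g: True, f: False}
  {f: False, g: False}
  {f: True, g: True}


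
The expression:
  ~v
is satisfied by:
  {v: False}


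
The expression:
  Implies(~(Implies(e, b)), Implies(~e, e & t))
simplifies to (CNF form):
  True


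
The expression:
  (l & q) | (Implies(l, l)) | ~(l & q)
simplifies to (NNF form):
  True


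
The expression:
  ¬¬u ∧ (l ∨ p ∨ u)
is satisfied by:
  {u: True}


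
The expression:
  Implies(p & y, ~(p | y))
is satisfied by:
  {p: False, y: False}
  {y: True, p: False}
  {p: True, y: False}


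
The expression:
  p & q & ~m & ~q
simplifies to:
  False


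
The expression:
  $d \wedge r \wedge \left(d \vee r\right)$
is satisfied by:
  {r: True, d: True}


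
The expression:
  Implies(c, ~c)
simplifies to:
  ~c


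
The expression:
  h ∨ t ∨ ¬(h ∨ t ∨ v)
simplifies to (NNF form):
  h ∨ t ∨ ¬v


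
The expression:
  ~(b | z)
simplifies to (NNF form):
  ~b & ~z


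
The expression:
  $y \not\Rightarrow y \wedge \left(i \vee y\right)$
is never true.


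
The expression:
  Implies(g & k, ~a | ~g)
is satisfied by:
  {g: False, k: False, a: False}
  {a: True, g: False, k: False}
  {k: True, g: False, a: False}
  {a: True, k: True, g: False}
  {g: True, a: False, k: False}
  {a: True, g: True, k: False}
  {k: True, g: True, a: False}


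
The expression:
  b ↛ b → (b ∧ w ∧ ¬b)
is always true.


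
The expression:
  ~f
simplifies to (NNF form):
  ~f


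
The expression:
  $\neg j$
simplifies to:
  $\neg j$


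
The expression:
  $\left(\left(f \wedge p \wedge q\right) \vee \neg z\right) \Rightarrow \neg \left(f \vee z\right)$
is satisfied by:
  {z: True, q: False, p: False, f: False}
  {z: True, p: True, q: False, f: False}
  {z: True, q: True, p: False, f: False}
  {z: True, p: True, q: True, f: False}
  {z: False, q: False, p: False, f: False}
  {p: True, z: False, q: False, f: False}
  {q: True, z: False, p: False, f: False}
  {p: True, q: True, z: False, f: False}
  {f: True, z: True, q: False, p: False}
  {f: True, p: True, z: True, q: False}
  {f: True, z: True, q: True, p: False}


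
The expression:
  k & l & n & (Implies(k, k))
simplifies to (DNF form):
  k & l & n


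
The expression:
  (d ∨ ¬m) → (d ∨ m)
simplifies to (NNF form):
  d ∨ m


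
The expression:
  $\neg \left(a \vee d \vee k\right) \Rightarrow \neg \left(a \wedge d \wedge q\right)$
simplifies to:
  $\text{True}$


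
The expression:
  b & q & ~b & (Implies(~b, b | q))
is never true.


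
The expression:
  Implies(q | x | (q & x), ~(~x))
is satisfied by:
  {x: True, q: False}
  {q: False, x: False}
  {q: True, x: True}


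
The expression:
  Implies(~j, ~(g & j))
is always true.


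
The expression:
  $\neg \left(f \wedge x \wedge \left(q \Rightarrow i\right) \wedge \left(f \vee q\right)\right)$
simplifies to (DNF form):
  $\left(q \wedge \neg i\right) \vee \neg f \vee \neg x$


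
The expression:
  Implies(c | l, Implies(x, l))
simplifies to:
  l | ~c | ~x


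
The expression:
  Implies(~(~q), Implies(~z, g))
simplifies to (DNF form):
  g | z | ~q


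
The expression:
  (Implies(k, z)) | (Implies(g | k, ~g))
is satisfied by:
  {z: True, g: False, k: False}
  {g: False, k: False, z: False}
  {z: True, k: True, g: False}
  {k: True, g: False, z: False}
  {z: True, g: True, k: False}
  {g: True, z: False, k: False}
  {z: True, k: True, g: True}


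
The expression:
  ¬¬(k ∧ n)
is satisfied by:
  {n: True, k: True}


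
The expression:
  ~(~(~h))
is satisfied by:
  {h: False}


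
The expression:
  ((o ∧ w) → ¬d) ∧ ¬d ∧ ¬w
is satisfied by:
  {d: False, w: False}


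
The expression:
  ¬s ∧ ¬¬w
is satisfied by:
  {w: True, s: False}


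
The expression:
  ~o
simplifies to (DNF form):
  ~o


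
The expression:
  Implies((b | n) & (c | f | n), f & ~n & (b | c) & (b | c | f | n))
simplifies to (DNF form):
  (f & ~n) | (~b & ~n) | (~c & ~n)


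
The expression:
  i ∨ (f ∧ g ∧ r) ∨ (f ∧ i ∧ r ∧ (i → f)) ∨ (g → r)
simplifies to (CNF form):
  i ∨ r ∨ ¬g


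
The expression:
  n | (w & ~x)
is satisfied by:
  {n: True, w: True, x: False}
  {n: True, w: False, x: False}
  {n: True, x: True, w: True}
  {n: True, x: True, w: False}
  {w: True, x: False, n: False}


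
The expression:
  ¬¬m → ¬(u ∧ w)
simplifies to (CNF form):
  ¬m ∨ ¬u ∨ ¬w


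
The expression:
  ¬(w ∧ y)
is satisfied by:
  {w: False, y: False}
  {y: True, w: False}
  {w: True, y: False}


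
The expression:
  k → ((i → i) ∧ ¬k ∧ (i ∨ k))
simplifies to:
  ¬k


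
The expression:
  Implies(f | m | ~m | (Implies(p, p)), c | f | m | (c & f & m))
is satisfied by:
  {c: True, m: True, f: True}
  {c: True, m: True, f: False}
  {c: True, f: True, m: False}
  {c: True, f: False, m: False}
  {m: True, f: True, c: False}
  {m: True, f: False, c: False}
  {f: True, m: False, c: False}


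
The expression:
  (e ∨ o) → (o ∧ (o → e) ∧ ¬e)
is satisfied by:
  {e: False, o: False}


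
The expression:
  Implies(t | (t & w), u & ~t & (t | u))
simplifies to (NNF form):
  ~t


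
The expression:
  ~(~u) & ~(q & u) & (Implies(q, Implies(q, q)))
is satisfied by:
  {u: True, q: False}


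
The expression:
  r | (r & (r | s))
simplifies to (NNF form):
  r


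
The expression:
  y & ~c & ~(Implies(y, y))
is never true.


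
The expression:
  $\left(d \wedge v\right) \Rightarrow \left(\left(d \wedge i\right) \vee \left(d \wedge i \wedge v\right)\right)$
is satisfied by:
  {i: True, v: False, d: False}
  {v: False, d: False, i: False}
  {i: True, d: True, v: False}
  {d: True, v: False, i: False}
  {i: True, v: True, d: False}
  {v: True, i: False, d: False}
  {i: True, d: True, v: True}


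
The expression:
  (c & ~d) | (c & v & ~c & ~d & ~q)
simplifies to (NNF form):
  c & ~d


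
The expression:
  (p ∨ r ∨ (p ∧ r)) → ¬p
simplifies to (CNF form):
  ¬p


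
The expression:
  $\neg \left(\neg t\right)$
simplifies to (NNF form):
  $t$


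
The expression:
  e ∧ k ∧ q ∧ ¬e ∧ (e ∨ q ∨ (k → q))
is never true.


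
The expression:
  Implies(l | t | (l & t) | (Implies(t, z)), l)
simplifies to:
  l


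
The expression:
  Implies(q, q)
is always true.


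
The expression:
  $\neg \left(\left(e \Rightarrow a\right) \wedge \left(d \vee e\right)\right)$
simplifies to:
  $\left(e \wedge \neg a\right) \vee \left(\neg d \wedge \neg e\right)$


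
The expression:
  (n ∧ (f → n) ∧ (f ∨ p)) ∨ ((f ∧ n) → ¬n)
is always true.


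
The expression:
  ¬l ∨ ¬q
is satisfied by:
  {l: False, q: False}
  {q: True, l: False}
  {l: True, q: False}


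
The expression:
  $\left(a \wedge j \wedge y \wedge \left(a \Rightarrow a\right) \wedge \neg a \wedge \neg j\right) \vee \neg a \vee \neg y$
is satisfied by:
  {y: False, a: False}
  {a: True, y: False}
  {y: True, a: False}


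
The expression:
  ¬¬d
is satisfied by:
  {d: True}


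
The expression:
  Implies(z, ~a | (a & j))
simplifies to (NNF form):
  j | ~a | ~z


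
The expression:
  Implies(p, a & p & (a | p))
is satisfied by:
  {a: True, p: False}
  {p: False, a: False}
  {p: True, a: True}


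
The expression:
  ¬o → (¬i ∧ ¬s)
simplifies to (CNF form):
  (o ∨ ¬i) ∧ (o ∨ ¬s)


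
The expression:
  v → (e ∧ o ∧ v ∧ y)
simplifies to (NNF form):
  (e ∧ o ∧ y) ∨ ¬v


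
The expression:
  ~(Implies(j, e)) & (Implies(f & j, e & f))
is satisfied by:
  {j: True, e: False, f: False}


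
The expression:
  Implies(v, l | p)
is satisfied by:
  {p: True, l: True, v: False}
  {p: True, v: False, l: False}
  {l: True, v: False, p: False}
  {l: False, v: False, p: False}
  {p: True, l: True, v: True}
  {p: True, v: True, l: False}
  {l: True, v: True, p: False}


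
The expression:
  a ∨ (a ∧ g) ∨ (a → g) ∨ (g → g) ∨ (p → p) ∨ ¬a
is always true.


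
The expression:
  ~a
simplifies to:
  ~a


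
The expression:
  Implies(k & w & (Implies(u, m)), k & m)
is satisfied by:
  {u: True, m: True, w: False, k: False}
  {u: True, w: False, k: False, m: False}
  {m: True, w: False, k: False, u: False}
  {m: False, w: False, k: False, u: False}
  {u: True, k: True, m: True, w: False}
  {u: True, k: True, m: False, w: False}
  {k: True, m: True, u: False, w: False}
  {k: True, u: False, w: False, m: False}
  {m: True, u: True, w: True, k: False}
  {u: True, w: True, m: False, k: False}
  {m: True, w: True, u: False, k: False}
  {w: True, u: False, k: False, m: False}
  {u: True, k: True, w: True, m: True}
  {u: True, k: True, w: True, m: False}
  {k: True, w: True, m: True, u: False}


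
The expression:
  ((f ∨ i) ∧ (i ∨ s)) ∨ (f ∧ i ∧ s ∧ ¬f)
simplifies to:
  i ∨ (f ∧ s)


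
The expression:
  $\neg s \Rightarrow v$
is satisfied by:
  {v: True, s: True}
  {v: True, s: False}
  {s: True, v: False}


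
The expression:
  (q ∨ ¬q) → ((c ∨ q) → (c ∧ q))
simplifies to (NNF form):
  (c ∧ q) ∨ (¬c ∧ ¬q)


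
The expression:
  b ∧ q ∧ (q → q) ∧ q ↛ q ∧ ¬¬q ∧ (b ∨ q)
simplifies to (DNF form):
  False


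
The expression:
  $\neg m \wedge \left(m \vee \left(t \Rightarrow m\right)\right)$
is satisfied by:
  {t: False, m: False}


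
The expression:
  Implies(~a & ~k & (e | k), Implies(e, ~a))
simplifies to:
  True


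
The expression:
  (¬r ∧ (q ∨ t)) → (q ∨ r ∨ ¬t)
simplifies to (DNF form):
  q ∨ r ∨ ¬t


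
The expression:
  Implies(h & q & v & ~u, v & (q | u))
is always true.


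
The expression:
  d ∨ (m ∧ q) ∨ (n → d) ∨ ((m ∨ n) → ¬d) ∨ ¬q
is always true.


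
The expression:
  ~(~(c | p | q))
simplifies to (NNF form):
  c | p | q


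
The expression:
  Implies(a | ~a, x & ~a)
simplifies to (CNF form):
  x & ~a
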